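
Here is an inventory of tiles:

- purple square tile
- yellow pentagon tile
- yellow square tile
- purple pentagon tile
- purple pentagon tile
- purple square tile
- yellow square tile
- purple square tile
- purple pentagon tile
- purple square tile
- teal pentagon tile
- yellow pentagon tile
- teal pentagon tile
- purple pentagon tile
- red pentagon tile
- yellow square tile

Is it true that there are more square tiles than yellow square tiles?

True

square tiles: 7.
yellow square tiles: 3.
The claim requires 7 > 3, which holds.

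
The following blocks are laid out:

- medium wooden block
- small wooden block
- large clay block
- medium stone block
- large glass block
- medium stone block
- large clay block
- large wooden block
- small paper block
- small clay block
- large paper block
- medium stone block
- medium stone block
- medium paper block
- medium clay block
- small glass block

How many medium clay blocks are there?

1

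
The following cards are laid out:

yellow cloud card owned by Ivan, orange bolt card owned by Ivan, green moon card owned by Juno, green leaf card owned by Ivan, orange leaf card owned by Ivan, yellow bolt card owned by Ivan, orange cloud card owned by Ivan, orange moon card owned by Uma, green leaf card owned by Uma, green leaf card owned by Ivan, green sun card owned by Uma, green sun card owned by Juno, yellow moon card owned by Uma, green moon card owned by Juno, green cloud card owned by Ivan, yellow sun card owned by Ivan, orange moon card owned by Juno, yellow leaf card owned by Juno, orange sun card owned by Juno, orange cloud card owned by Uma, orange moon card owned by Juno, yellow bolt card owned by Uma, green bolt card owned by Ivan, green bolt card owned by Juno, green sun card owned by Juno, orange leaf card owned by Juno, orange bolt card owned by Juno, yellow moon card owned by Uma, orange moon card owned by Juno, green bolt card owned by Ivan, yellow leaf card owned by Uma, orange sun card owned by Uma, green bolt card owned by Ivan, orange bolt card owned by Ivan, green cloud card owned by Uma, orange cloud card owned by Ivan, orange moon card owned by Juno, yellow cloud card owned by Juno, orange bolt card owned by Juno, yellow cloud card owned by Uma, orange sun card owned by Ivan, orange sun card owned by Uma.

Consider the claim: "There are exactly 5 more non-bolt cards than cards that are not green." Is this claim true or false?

False

There are 32 non-bolt cards.
There are 28 cards that are not green.
The claim requires 32 − 28 (= 4) to equal 5, which does not hold.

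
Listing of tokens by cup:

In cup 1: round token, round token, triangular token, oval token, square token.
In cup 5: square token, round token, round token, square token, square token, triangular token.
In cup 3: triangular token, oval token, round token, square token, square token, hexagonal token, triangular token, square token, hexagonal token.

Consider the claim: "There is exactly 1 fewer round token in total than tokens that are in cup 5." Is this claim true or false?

True

There are 5 round tokens.
There are 6 tokens in cup 5.
The claim requires 6 − 5 (= 1) to equal 1, which holds.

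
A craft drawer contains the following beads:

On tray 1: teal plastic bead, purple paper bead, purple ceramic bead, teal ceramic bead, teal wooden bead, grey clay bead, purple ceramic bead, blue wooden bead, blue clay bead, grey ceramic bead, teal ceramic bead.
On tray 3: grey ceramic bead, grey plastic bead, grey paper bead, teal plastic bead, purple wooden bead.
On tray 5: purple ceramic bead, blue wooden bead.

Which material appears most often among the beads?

Counts by material: ceramic 7, wooden 4, plastic 3, clay 2, paper 2.
The maximum is 7, held uniquely by ceramic.

ceramic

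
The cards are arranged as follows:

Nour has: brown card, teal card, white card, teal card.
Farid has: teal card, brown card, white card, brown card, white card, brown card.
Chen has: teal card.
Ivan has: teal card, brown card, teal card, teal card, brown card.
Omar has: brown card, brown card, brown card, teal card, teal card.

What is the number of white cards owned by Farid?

2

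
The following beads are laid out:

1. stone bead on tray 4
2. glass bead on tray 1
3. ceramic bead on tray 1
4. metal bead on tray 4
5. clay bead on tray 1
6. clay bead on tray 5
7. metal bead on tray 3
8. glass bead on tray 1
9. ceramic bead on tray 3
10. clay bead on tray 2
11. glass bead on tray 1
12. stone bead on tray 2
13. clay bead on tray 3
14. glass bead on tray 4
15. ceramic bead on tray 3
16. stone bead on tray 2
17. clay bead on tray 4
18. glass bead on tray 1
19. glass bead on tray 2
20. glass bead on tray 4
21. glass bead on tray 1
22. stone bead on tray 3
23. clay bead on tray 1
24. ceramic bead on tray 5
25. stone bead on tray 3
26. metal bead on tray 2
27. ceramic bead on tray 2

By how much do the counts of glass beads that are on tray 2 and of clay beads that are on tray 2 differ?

0

glass beads on tray 2: 1. clay beads on tray 2: 1.
|1 − 1| = 1 − 1 = 0.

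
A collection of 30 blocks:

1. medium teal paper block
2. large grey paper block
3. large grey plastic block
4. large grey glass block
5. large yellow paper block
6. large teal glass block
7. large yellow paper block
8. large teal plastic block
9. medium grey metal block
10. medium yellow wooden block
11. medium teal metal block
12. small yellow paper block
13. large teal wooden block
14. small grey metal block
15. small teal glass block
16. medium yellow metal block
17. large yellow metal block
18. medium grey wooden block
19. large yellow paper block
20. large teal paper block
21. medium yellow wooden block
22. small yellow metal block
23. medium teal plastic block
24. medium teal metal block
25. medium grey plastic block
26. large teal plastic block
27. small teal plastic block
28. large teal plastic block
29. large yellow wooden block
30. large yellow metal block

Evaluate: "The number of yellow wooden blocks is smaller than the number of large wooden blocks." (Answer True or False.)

False

yellow wooden blocks: 3.
large wooden blocks: 2.
The claim requires 3 < 2, which does not hold.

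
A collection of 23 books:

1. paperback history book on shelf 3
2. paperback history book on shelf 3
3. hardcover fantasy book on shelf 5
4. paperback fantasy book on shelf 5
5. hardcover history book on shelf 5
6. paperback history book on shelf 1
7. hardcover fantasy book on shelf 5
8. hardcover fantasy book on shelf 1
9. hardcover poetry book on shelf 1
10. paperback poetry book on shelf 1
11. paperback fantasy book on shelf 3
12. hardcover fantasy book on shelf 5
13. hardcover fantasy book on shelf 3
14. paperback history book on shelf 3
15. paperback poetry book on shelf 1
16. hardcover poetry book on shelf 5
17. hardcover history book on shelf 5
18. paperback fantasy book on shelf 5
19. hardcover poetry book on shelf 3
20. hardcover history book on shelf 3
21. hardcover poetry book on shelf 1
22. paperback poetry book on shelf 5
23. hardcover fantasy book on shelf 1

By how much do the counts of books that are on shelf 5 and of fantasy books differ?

books on shelf 5: 9. fantasy books: 9.
|9 − 9| = 9 − 9 = 0.

0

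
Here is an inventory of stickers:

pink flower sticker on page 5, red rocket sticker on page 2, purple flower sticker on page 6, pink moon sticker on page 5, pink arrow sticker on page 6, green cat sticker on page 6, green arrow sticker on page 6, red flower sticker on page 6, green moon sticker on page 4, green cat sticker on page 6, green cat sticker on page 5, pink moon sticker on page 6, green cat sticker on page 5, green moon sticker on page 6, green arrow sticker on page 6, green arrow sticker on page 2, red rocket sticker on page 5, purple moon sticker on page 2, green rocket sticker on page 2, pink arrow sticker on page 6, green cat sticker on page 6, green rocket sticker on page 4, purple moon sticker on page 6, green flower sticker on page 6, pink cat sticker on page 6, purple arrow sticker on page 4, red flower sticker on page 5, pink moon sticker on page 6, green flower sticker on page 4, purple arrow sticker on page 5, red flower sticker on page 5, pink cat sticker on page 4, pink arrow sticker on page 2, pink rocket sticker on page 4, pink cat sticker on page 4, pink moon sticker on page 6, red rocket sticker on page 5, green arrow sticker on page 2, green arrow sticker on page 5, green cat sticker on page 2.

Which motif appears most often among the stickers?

Counts by motif: arrow 10, cat 9, moon 8, flower 7, rocket 6.
The maximum is 10, held uniquely by arrow.

arrow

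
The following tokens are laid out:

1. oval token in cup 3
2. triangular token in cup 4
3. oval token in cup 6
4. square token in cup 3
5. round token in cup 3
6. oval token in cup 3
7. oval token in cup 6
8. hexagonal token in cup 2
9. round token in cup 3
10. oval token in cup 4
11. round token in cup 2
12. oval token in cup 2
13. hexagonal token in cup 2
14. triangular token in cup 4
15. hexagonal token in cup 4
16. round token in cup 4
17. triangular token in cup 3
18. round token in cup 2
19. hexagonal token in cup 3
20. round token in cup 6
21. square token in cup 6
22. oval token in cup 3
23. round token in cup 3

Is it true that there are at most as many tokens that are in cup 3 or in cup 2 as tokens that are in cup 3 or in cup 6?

False

There are 14 tokens in cup 3 or in cup 2.
There are 13 tokens in cup 3 or in cup 6.
The claim requires 14 ≤ 13, which does not hold.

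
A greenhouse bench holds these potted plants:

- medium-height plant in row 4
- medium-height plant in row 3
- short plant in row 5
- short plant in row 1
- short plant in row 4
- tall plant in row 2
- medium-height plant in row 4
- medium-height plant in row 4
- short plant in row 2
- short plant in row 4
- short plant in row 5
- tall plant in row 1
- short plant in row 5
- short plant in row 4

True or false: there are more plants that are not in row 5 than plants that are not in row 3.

plants that are not in row 5: 11.
plants that are not in row 3: 13.
The claim requires 11 > 13, which does not hold.

False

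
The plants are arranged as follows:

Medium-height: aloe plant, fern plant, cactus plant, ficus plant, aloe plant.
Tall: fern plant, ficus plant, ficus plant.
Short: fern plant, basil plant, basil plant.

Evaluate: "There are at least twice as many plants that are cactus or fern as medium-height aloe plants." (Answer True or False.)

|plants that are cactus or fern| = 4.
|medium-height aloe plants| = 2.
The claim requires 4 ≥ 2 × 2 = 4, which holds.

True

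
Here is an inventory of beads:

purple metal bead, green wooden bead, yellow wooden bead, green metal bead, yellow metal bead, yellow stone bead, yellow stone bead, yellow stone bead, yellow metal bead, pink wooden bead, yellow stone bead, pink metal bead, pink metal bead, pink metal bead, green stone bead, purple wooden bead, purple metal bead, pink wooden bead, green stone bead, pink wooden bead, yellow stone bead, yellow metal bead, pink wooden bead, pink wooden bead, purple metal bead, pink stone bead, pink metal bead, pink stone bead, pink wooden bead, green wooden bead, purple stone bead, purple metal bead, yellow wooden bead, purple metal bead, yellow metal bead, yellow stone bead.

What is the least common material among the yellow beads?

Counts by material (restricted to yellow beads): stone 6, metal 4, wooden 2.
The minimum is 2, held uniquely by wooden.

wooden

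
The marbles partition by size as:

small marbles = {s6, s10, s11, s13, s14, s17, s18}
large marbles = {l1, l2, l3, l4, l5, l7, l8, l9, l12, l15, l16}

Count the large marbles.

11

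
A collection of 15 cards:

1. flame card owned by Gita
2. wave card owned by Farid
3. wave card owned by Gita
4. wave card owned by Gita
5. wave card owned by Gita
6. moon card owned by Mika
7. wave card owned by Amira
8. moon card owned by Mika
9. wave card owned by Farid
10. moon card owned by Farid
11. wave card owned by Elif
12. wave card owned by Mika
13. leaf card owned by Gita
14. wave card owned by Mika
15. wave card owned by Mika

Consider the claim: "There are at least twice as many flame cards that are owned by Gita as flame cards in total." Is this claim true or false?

|flame cards owned by Gita| = 1.
|flame cards| = 1.
The claim requires 1 ≥ 2 × 1 = 2, which does not hold.

False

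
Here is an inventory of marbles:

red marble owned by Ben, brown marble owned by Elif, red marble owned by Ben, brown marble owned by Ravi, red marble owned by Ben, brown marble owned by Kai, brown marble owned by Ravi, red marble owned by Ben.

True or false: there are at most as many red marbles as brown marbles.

|red marbles| = 4.
|brown marbles| = 4.
The claim requires 4 ≤ 4, which holds.

True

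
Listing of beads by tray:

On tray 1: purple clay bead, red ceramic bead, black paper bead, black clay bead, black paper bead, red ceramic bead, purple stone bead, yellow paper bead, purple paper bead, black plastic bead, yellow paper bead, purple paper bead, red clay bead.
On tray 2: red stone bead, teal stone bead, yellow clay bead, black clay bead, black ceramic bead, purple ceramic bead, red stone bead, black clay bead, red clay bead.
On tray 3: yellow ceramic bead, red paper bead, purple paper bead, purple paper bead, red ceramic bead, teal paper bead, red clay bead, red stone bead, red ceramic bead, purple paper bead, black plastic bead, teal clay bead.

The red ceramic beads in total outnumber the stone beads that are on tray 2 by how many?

1

red ceramic beads: 4.
stone beads on tray 2: 3.
4 − 3 = 1.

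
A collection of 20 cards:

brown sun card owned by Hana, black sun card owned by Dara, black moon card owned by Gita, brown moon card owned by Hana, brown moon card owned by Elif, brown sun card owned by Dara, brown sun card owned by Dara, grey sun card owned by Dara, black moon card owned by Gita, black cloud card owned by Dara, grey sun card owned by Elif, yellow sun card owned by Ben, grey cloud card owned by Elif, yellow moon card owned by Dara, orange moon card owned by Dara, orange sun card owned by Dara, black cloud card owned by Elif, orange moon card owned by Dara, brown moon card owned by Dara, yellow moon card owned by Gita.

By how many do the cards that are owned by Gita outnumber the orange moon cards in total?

cards owned by Gita: 3.
orange moon cards: 2.
3 − 2 = 1.

1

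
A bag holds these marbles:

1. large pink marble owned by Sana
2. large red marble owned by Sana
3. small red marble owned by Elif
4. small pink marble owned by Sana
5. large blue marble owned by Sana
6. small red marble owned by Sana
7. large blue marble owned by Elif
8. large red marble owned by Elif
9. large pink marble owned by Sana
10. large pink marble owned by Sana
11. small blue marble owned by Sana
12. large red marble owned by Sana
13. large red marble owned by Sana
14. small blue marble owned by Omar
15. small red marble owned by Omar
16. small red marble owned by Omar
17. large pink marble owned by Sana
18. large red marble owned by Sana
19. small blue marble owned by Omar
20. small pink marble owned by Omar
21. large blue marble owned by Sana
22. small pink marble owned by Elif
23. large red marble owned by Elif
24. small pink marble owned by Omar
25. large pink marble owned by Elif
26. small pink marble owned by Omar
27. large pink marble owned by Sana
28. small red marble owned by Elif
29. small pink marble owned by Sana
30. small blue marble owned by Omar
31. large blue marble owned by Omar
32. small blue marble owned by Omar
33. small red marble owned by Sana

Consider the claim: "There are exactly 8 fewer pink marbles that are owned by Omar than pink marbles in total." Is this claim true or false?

False

Count of pink marbles owned by Omar: 3.
There are 12 pink marbles.
The claim requires 12 − 3 (= 9) to equal 8, which does not hold.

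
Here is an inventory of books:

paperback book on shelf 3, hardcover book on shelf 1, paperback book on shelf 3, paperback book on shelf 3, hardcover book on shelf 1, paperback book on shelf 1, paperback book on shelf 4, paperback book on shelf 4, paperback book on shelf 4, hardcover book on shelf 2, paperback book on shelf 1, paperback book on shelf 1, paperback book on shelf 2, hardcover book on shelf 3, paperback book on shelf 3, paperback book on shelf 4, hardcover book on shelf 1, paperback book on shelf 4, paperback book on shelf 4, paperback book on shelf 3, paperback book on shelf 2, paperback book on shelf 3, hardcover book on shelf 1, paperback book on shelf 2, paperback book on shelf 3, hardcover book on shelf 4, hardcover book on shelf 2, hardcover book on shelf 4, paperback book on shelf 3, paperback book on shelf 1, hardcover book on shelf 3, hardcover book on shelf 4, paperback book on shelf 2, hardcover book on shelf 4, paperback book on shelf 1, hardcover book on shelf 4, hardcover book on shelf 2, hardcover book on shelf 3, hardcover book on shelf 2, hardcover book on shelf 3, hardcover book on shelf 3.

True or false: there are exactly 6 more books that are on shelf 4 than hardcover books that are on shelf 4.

True

There are 11 books on shelf 4.
There are 5 hardcover books on shelf 4.
The claim requires 11 − 5 (= 6) to equal 6, which holds.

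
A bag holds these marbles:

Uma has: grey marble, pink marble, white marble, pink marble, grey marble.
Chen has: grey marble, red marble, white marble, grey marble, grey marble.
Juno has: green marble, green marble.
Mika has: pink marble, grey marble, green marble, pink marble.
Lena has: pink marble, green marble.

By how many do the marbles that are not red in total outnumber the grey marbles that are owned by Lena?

marbles that are not red: 17.
grey marbles owned by Lena: 0.
17 − 0 = 17.

17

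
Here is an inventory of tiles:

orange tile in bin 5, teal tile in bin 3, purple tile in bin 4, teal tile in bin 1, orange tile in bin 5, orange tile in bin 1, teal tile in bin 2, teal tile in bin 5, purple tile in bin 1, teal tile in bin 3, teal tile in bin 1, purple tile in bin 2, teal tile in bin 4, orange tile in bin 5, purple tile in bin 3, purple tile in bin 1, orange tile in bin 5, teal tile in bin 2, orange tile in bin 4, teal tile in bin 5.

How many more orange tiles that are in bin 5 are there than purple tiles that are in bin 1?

orange tiles in bin 5: 4.
purple tiles in bin 1: 2.
4 − 2 = 2.

2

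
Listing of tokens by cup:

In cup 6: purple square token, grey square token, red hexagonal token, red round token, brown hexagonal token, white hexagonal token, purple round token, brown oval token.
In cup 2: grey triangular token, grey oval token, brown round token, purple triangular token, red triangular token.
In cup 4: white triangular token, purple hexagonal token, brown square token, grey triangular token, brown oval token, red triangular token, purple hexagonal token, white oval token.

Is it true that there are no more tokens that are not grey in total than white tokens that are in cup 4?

|tokens that are not grey| = 17.
|white tokens in cup 4| = 2.
The claim requires 17 ≤ 2, which does not hold.

False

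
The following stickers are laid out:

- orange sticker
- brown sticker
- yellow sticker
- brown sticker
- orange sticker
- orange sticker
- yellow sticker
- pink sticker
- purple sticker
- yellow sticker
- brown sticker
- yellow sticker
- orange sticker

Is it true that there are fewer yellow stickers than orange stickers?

False

There are 4 yellow stickers.
There are 4 orange stickers.
The claim requires 4 < 4, which does not hold.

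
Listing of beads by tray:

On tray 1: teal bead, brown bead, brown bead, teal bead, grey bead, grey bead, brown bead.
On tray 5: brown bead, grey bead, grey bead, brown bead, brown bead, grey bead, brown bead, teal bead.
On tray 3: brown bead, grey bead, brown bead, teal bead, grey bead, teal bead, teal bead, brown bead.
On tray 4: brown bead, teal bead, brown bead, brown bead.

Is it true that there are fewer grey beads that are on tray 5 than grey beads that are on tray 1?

There are 3 grey beads on tray 5.
There are 2 grey beads on tray 1.
The claim requires 3 < 2, which does not hold.

False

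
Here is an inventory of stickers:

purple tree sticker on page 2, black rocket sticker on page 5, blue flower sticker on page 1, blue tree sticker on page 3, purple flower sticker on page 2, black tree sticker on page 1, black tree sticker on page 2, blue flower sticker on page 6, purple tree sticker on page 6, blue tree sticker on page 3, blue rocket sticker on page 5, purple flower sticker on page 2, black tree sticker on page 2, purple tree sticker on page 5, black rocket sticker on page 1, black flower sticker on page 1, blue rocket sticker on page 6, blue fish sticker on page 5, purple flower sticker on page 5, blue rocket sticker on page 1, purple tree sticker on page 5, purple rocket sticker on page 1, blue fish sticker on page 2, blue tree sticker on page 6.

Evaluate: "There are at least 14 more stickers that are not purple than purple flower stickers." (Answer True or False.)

False

|stickers that are not purple| = 16.
|purple flower stickers| = 3.
The claim requires 16 − 3 = 13 ≥ 14, which does not hold.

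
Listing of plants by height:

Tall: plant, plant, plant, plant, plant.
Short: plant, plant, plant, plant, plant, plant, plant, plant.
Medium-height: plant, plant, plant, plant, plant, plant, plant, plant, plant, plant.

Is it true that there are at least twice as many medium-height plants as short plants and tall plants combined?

There are 10 medium-height plants.
short plants: 8; tall plants: 5; combined: 8 + 5 = 13.
The claim requires 10 ≥ 2 × 13 = 26, which does not hold.

False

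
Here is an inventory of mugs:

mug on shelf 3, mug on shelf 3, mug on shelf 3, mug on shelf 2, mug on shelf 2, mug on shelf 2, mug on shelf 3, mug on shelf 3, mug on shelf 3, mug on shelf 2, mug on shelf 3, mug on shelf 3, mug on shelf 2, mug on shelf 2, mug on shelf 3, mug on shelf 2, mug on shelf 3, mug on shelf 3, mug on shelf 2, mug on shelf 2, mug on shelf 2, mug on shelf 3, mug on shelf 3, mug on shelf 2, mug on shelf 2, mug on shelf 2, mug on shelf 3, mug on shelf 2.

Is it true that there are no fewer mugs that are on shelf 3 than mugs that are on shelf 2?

True

mugs on shelf 3: 14.
mugs on shelf 2: 14.
The claim requires 14 ≥ 14, which holds.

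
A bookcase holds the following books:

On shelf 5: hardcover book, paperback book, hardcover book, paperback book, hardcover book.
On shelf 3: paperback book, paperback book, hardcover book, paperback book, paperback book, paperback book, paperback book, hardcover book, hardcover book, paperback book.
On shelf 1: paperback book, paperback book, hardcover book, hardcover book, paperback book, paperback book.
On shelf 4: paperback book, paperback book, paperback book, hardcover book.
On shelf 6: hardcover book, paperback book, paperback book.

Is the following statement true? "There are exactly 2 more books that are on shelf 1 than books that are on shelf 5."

There are 6 books on shelf 1.
There are 5 books on shelf 5.
The claim requires 6 − 5 (= 1) to equal 2, which does not hold.

False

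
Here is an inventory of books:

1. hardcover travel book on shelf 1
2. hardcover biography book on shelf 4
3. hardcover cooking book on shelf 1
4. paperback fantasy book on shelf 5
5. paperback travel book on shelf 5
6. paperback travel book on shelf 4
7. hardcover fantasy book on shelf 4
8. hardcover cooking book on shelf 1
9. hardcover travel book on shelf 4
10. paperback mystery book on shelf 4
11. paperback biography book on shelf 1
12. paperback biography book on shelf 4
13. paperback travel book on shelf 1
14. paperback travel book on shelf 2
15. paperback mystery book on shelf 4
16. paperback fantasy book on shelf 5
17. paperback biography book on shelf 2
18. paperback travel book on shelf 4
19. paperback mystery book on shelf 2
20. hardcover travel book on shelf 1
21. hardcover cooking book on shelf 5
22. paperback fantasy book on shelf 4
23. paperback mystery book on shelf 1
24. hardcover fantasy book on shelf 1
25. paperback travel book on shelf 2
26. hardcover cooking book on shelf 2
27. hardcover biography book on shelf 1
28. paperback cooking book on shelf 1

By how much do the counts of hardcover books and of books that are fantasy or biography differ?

1

hardcover books: 11. books that are fantasy or biography: 10.
|11 − 10| = 11 − 10 = 1.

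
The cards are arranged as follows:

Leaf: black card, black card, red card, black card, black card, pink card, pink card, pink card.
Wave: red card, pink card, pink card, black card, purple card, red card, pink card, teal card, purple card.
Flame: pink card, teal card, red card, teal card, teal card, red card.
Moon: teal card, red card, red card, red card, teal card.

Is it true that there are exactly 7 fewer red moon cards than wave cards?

False

red moon cards: 3.
wave cards: 9.
The claim requires 9 − 3 (= 6) to equal 7, which does not hold.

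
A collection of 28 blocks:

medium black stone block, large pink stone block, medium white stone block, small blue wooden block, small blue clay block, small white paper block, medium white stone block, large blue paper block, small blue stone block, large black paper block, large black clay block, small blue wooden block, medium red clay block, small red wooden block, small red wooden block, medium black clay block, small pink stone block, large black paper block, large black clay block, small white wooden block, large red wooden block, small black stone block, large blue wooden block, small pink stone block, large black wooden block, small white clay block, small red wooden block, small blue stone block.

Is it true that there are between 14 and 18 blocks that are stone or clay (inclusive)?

There are 15 blocks that are stone or clay.
The claim requires 14 ≤ 15 ≤ 18, which holds.

True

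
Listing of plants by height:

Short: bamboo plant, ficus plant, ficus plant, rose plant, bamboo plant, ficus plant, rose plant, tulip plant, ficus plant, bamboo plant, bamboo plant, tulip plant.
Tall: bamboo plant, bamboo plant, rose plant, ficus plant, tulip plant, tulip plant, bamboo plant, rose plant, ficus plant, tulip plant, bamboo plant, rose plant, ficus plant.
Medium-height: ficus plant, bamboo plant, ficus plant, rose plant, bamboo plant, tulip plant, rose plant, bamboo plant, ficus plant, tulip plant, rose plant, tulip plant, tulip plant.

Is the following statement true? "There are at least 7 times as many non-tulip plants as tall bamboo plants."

True

There are 29 non-tulip plants.
There are 4 tall bamboo plants.
The claim requires 29 ≥ 7 × 4 = 28, which holds.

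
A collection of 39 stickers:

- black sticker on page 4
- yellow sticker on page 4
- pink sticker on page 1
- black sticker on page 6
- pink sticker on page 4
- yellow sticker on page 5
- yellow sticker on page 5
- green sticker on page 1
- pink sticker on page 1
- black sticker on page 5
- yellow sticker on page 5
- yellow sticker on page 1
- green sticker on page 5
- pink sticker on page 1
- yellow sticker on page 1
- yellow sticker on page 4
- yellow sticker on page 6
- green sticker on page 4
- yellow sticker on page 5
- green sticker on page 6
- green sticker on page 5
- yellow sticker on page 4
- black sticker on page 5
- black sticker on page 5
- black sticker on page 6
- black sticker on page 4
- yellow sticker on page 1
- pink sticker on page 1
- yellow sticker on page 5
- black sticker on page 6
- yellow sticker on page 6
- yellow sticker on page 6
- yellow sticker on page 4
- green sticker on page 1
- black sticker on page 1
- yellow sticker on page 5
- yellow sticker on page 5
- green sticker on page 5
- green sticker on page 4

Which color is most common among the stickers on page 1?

Counts by color (restricted to stickers on page 1): pink 4, yellow 3, green 2, black 1.
The maximum is 4, held uniquely by pink.

pink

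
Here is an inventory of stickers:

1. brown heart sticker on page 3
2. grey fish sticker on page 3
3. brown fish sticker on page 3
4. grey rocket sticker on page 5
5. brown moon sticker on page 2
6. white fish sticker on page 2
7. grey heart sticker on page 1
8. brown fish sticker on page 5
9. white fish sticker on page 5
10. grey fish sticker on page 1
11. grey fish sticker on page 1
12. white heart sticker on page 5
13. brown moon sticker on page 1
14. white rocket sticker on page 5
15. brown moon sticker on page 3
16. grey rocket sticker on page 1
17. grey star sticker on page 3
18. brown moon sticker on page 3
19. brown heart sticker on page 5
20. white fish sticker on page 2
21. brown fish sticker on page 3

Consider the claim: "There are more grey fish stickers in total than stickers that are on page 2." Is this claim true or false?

There are 3 grey fish stickers.
There are 3 stickers on page 2.
The claim requires 3 > 3, which does not hold.

False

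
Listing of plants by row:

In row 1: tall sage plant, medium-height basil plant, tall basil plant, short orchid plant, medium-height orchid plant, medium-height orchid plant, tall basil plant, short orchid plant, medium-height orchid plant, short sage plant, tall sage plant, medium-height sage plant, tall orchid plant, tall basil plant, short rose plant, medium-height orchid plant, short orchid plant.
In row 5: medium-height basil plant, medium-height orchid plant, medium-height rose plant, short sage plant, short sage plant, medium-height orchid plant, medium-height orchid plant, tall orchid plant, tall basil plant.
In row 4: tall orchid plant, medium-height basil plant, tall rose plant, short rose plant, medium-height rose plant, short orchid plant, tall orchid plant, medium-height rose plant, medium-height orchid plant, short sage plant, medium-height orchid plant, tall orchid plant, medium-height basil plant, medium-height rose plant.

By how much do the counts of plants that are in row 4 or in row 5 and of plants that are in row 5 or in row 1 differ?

3

plants in row 4 or in row 5: 23. plants in row 5 or in row 1: 26.
|23 − 26| = 26 − 23 = 3.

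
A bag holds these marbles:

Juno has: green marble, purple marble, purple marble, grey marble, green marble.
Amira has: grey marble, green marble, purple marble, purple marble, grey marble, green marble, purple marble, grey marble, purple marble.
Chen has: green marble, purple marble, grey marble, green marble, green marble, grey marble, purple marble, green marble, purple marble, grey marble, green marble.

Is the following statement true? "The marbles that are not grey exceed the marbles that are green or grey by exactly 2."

|marbles that are not grey| = 18.
|marbles that are green or grey| = 16.
The claim requires 18 − 16 (= 2) to equal 2, which holds.

True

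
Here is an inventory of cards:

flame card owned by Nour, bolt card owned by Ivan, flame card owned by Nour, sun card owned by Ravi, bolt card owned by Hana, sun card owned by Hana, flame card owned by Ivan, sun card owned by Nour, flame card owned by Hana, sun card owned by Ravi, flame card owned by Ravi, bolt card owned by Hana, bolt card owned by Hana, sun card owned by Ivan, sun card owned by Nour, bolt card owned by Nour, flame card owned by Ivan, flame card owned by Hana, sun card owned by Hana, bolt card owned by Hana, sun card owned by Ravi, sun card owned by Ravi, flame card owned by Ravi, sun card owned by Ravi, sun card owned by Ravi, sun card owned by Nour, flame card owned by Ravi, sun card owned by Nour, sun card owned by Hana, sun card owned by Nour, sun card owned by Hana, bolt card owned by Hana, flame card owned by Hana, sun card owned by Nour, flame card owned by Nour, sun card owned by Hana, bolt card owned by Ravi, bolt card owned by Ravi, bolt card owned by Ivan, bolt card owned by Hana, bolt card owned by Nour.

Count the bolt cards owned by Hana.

6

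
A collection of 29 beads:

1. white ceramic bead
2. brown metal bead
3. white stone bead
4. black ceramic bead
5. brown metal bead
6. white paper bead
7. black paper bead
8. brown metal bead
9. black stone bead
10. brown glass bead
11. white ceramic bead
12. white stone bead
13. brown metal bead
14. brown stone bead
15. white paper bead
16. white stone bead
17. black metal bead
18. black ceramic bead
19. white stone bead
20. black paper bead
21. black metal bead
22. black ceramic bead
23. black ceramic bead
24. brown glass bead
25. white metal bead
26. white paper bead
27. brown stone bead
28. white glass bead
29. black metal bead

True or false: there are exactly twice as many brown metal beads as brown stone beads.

True

|brown metal beads| = 4.
|brown stone beads| = 2.
The claim requires 4 = 2 × 2 = 4, which holds.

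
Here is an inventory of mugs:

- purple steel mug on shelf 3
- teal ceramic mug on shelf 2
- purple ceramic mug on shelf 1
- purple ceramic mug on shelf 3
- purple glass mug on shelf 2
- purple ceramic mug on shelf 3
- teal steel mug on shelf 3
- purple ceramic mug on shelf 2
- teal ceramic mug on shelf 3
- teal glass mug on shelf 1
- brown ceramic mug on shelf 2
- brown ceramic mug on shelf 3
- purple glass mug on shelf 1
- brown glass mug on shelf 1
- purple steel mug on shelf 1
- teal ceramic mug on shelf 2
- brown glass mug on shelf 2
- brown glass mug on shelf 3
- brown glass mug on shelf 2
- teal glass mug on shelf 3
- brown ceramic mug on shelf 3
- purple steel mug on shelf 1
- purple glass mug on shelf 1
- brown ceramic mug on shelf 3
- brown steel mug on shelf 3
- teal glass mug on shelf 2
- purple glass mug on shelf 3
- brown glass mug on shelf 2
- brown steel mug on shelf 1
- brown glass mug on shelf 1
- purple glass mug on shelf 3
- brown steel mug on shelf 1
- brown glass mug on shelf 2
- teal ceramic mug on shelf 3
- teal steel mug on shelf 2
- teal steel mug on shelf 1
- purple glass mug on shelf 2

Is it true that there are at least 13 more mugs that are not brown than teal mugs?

|mugs that are not brown| = 23.
|teal mugs| = 10.
The claim requires 23 − 10 = 13 ≥ 13, which holds.

True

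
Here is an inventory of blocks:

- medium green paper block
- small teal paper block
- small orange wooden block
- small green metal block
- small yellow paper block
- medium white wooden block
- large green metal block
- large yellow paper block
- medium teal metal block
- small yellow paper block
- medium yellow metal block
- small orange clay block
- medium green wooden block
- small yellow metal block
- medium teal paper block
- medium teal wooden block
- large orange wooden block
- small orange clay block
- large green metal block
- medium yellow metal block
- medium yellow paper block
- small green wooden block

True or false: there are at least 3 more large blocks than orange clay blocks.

False

large blocks: 4.
orange clay blocks: 2.
The claim requires 4 − 2 = 2 ≥ 3, which does not hold.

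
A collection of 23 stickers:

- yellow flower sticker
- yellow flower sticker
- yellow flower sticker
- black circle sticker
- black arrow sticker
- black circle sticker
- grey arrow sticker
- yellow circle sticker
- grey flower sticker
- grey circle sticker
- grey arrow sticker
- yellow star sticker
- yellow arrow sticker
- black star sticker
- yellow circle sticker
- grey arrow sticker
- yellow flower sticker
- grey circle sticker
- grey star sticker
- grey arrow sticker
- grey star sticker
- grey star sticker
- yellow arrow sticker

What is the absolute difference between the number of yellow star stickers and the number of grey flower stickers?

yellow star stickers: 1. grey flower stickers: 1.
|1 − 1| = 1 − 1 = 0.

0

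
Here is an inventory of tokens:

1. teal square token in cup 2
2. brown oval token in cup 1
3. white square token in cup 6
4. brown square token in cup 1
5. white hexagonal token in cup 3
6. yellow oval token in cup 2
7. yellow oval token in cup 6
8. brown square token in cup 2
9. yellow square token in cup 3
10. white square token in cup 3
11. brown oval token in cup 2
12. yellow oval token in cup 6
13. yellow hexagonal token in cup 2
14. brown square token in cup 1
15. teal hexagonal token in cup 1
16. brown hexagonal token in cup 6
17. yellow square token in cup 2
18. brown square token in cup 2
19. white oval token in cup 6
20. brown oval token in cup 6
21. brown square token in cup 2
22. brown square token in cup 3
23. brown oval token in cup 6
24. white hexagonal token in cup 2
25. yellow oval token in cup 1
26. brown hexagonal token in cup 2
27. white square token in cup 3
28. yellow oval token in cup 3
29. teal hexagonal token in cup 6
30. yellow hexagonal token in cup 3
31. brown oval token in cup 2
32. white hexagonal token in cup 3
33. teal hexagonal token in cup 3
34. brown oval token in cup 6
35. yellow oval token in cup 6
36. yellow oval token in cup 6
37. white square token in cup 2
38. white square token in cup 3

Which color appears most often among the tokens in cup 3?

Counts by color (restricted to tokens in cup 3): white 5, yellow 3, teal 1, brown 1.
The maximum is 5, held uniquely by white.

white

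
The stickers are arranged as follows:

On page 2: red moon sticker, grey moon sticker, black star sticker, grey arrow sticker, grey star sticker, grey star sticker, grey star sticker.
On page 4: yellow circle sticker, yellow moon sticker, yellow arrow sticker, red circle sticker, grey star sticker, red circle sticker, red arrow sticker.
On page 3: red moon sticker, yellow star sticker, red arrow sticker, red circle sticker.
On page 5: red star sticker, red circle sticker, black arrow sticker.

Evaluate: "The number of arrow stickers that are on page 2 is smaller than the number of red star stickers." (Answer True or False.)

False

There is 1 arrow sticker on page 2.
There is 1 red star sticker.
The claim requires 1 < 1, which does not hold.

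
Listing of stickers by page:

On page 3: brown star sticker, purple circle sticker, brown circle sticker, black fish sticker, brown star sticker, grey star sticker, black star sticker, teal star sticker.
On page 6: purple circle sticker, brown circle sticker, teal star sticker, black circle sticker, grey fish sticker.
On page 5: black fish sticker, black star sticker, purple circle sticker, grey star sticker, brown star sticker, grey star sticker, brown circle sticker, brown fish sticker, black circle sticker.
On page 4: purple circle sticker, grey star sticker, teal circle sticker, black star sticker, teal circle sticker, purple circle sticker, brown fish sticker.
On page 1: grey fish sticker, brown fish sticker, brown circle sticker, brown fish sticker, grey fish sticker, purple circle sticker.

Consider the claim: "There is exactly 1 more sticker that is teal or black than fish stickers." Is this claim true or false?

There are 11 stickers that are teal or black.
There are 9 fish stickers.
The claim requires 11 − 9 (= 2) to equal 1, which does not hold.

False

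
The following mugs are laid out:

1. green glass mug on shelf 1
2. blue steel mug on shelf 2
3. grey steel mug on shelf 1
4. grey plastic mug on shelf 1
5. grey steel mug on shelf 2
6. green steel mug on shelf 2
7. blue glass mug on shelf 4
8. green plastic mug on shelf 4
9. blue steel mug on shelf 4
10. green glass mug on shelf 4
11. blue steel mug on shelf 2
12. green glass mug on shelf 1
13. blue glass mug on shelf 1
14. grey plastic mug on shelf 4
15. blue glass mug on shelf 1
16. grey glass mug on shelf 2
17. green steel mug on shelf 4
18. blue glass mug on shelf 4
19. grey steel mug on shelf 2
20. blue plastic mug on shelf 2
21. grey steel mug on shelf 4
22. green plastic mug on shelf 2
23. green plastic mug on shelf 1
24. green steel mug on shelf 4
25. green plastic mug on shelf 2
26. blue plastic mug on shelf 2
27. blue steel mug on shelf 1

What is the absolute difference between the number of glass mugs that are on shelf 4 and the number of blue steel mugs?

1

glass mugs on shelf 4: 3. blue steel mugs: 4.
|3 − 4| = 4 − 3 = 1.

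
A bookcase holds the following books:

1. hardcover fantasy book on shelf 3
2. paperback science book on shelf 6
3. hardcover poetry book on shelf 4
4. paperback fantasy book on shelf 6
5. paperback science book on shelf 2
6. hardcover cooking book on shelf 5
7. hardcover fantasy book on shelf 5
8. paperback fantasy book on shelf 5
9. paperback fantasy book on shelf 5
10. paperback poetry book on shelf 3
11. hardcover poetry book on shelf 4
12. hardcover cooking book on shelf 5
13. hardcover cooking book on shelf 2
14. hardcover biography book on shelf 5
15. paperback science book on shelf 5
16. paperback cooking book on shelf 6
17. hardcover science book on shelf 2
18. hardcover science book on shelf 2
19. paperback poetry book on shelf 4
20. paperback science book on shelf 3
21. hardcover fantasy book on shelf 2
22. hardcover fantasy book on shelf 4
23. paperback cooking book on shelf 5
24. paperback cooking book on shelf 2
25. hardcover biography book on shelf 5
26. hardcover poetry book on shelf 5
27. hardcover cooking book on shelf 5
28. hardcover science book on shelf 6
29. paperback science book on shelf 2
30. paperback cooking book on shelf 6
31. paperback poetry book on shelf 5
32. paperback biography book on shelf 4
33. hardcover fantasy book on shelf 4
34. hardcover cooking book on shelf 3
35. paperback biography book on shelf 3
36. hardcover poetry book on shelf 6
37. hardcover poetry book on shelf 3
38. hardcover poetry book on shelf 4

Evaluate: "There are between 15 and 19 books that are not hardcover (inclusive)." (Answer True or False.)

True

books that are not hardcover: 17.
The claim requires 15 ≤ 17 ≤ 19, which holds.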